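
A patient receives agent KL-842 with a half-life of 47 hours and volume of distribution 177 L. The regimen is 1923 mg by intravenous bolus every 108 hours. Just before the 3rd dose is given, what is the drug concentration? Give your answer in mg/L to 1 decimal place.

f = (1/2)^(τ/t½) = (1/2)^(108/47) ≈ 0.2034.
C₀ = D/Vd = 1923/177 ≈ 10.864 mg/L.
Before the 3rd dose, 2 doses have been given. Superposition: Cmin = C₀·(f + f²).
≈ 10.864 × (0.2034 + 0.0414) ≈ 10.864 × 0.2448 ≈ 2.660 mg/L.

2.7 mg/L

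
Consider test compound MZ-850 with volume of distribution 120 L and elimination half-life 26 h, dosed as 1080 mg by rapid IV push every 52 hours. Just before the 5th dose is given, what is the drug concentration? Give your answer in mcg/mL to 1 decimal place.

3.0 mcg/mL

f = (1/2)^(τ/t½) = (1/2)^(52/26) ≈ 0.2500.
C₀ = D/Vd = 1080/120 ≈ 9.000 mcg/mL.
Before the 5th dose, 4 doses have been given. Superposition: Cmin = C₀·(f + f² + … + f^4).
≈ 9.000 × (0.2500 + 0.0625 + 0.0156 + 0.0039) ≈ 9.000 × 0.3320 ≈ 2.988 mcg/mL.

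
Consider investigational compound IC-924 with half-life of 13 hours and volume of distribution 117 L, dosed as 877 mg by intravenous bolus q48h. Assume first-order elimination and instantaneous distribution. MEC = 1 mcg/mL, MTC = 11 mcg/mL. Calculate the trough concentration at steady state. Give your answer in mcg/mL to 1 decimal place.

k = ln2/t½ = ln2/13 ≈ 0.053319 h⁻¹; fraction remaining f = e^(−kτ) = e^(−0.053319×48) ≈ 0.0774.
At steady state, accumulation factor R = 1/(1 − e^(−kτ)) ≈ 1.0839.
Each bolus raises the concentration by D/Vd = 877/117 ≈ 7.496 mcg/mL.
Steady-state peak Cmax,ss = C₀·R ≈ 7.496 × 1.0839 ≈ 8.125 mcg/mL.
One interval later, Cmin,ss = Cmax,ss·e^(−kτ) ≈ 8.125 × 0.0774 ≈ 0.629 mcg/mL.
Trough 0.6 mcg/mL vs MEC 1 mcg/mL: subtherapeutic.

0.6 mcg/mL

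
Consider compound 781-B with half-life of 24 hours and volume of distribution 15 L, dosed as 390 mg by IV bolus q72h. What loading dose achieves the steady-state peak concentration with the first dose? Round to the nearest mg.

446 mg

f = (1/2)^(72/24) ≈ 0.125000; accumulation ratio R = 1/(1−f) ≈ 1.14286.
Loading dose to hit Cmax,ss on first dose: D_load = D_maint·R ≈ 390 × 1.14286 ≈ 445.72 mg.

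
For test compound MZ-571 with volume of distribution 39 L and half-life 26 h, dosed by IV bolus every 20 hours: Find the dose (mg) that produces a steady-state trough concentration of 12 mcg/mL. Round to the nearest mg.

τ/t½ = 20/26 ≈ 0.76923, so f = (1/2)^(20/26) ≈ 0.586730.
Cmin,ss = (D/Vd)·f/(1−f), so D = Cmin,ss·Vd·(1−f)/f.
D = 12 × 39 × (1−f)/f ≈ 12 × 39 × 0.70436 ≈ 329.64 mg.

330 mg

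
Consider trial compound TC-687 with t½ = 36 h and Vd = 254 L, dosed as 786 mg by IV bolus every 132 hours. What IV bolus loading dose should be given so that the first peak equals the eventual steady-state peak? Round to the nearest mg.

f = (1/2)^(132/36) ≈ 0.078745; accumulation ratio R = 1/(1−f) ≈ 1.08548.
Loading dose to hit Cmax,ss on first dose: D_load = D_maint·R ≈ 786 × 1.08548 ≈ 853.19 mg.

853 mg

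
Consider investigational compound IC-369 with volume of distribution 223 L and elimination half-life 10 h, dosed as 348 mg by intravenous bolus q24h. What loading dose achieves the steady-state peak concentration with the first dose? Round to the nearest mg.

f = (1/2)^(24/10) ≈ 0.189465; accumulation ratio R = 1/(1−f) ≈ 1.23375.
Loading dose to hit Cmax,ss on first dose: D_load = D_maint·R ≈ 348 × 1.23375 ≈ 429.34 mg.

429 mg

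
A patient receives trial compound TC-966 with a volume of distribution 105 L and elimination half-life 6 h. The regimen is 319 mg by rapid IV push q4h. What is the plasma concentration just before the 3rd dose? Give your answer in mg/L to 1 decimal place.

3.1 mg/L

f = (1/2)^(τ/t½) = (1/2)^(4/6) ≈ 0.6300.
C₀ = D/Vd = 319/105 ≈ 3.038 mg/L.
Before the 3rd dose, 2 doses have been given. Superposition: Cmin = C₀·(f + f²).
≈ 3.038 × (0.6300 + 0.3969) ≈ 3.038 × 1.0269 ≈ 3.120 mg/L.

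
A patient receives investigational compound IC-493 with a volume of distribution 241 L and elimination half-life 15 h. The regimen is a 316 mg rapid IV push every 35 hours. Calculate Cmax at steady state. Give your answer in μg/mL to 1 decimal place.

1.6 μg/mL

Over one 35-h interval, 35/15 ≈ 2.3333 half-lives elapse, leaving f ≈ 0.1984 of each dose.
At steady state, accumulation factor R = 1/(1 − e^(−kτ)) ≈ 1.2475.
Single-dose peak C₀ = D/Vd = 316/241 ≈ 1.311 μg/mL.
Steady-state peak Cmax,ss = C₀·R ≈ 1.311 × 1.2475 ≈ 1.635 μg/mL.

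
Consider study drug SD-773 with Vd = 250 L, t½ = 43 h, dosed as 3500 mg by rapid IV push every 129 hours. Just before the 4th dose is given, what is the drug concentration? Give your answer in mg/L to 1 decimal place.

f = (1/2)^(τ/t½) = (1/2)^(129/43) ≈ 0.1250.
C₀ = D/Vd = 3500/250 ≈ 14.000 mg/L.
Before the 4th dose, 3 doses have been given. Superposition: Cmin = C₀·(f + f² + … + f^3).
≈ 14.000 × (0.1250 + 0.0156 + 0.0020) ≈ 14.000 × 0.1426 ≈ 1.996 mg/L.

2.0 mg/L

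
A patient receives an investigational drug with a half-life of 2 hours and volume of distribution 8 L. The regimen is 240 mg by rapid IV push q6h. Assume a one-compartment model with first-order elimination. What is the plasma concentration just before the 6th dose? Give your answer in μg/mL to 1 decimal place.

f = (1/2)^(τ/t½) = (1/2)^(6/2) ≈ 0.1250.
C₀ = D/Vd = 240/8 ≈ 30.000 μg/mL.
Before the 6th dose, 5 doses have been given. Superposition: Cmin = C₀·(f + f² + … + f^5).
≈ 30.000 × (0.1250 + 0.0156 + 0.0020 + 0.0002 + 0.0000) ≈ 30.000 × 0.1428 ≈ 4.284 μg/mL.

4.3 μg/mL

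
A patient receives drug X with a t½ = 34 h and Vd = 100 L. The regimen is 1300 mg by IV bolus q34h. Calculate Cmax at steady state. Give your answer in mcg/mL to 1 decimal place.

26.0 mcg/mL

The dosing interval is 1 half-life, so f = 2^(−1) = 0.5.
At steady state, R = 1/(1 − 0.5) = 2/1.
Single-dose peak C₀ = D/Vd = 1300/100 = 13 mcg/mL.
Steady-state peak Cmax,ss = C₀·R = 13 × 2/1 ≈ 26.000 mcg/mL.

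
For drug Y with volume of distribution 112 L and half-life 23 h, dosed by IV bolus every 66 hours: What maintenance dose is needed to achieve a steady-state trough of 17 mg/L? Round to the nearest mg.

12011 mg

τ/t½ = 66/23 ≈ 2.8696, so f = (1/2)^(66/23) ≈ 0.136828.
Cmin,ss = (D/Vd)·f/(1−f), so D = Cmin,ss·Vd·(1−f)/f.
D = 17 × 112 × (1−f)/f ≈ 17 × 112 × 6.30845 ≈ 12011.29 mg.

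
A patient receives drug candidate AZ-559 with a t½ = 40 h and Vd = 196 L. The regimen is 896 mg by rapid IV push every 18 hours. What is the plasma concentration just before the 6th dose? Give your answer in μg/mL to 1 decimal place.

f = (1/2)^(τ/t½) = (1/2)^(18/40) ≈ 0.7320.
C₀ = D/Vd = 896/196 ≈ 4.571 μg/mL.
Before the 6th dose, 5 doses have been given. Superposition: Cmin = C₀·(f + f² + … + f^5).
≈ 4.571 × (0.7320 + 0.5358 + 0.3922 + 0.2871 + 0.2102) ≈ 4.571 × 2.1573 ≈ 9.861 μg/mL.

9.9 μg/mL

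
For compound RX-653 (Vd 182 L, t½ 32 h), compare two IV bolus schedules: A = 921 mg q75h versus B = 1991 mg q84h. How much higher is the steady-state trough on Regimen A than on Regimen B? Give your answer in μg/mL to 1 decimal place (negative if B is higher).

Regimen A: f = (1/2)^(75/32) ≈ 0.1970; Cmin,ss = (921/182)·f/(1−f) ≈ 1.241 μg/mL.
Regimen B: f = (1/2)^(84/32) ≈ 0.1621; Cmin,ss = (1991/182)·f/(1−f) ≈ 2.116 μg/mL.
Difference ≈ 1.241 − 2.116 ≈ -0.875 μg/mL.

-0.9 μg/mL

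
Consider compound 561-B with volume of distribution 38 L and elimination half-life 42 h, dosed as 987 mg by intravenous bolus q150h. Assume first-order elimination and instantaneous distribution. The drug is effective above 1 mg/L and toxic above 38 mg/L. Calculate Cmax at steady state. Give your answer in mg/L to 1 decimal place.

28.4 mg/L

τ/t½ = 150/42 ≈ 3.5714, so fraction remaining f = (1/2)^(150/42) ≈ 0.0841.
At steady state, accumulation factor R = 1/(1 − e^(−kτ)) ≈ 1.0918.
Each bolus raises the concentration by D/Vd = 987/38 ≈ 25.974 mg/L.
Steady-state peak Cmax,ss = C₀·R ≈ 25.974 × 1.0918 ≈ 28.358 mg/L.
Peak 28.4 mg/L vs MTC 38 mg/L: below toxic threshold.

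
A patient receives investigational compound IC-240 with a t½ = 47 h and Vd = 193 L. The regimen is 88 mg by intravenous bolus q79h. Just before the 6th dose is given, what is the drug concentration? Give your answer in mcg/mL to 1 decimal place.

f = (1/2)^(τ/t½) = (1/2)^(79/47) ≈ 0.3119.
C₀ = D/Vd = 88/193 ≈ 0.456 mcg/mL.
Before the 6th dose, 5 doses have been given. Superposition: Cmin = C₀·(f + f² + … + f^5).
≈ 0.456 × (0.3119 + 0.0973 + 0.0303 + 0.0095 + 0.0030) ≈ 0.456 × 0.4520 ≈ 0.206 mcg/mL.

0.2 mcg/mL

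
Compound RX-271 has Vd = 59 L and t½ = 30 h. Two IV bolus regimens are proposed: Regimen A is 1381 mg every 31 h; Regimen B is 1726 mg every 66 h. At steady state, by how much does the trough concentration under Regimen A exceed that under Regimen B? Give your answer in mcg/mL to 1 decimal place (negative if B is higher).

14.2 mcg/mL

Regimen A: f = (1/2)^(31/30) ≈ 0.4886; Cmin,ss = (1381/59)·f/(1−f) ≈ 22.363 mcg/mL.
Regimen B: f = (1/2)^(66/30) ≈ 0.2176; Cmin,ss = (1726/59)·f/(1−f) ≈ 8.136 mcg/mL.
Difference ≈ 22.363 − 8.136 ≈ 14.227 mcg/mL.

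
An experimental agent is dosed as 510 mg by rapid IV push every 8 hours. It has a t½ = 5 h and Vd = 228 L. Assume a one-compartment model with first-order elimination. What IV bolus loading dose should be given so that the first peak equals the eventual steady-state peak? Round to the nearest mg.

f = (1/2)^(8/5) ≈ 0.329877; accumulation ratio R = 1/(1−f) ≈ 1.49226.
Loading dose to hit Cmax,ss on first dose: D_load = D_maint·R ≈ 510 × 1.49226 ≈ 761.05 mg.

761 mg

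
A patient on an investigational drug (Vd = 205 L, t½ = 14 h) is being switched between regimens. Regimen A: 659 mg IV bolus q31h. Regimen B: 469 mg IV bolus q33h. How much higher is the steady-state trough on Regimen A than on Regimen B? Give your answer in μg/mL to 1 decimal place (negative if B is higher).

0.3 μg/mL

Regimen A: f = (1/2)^(31/14) ≈ 0.2155; Cmin,ss = (659/205)·f/(1−f) ≈ 0.883 μg/mL.
Regimen B: f = (1/2)^(33/14) ≈ 0.1952; Cmin,ss = (469/205)·f/(1−f) ≈ 0.555 μg/mL.
Difference ≈ 0.883 − 0.555 ≈ 0.328 μg/mL.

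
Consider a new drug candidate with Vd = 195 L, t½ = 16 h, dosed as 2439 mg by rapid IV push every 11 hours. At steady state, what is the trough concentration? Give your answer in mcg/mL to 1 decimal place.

20.5 mcg/mL

Over one 11-h interval, 11/16 ≈ 0.6875 half-lives elapse, leaving f ≈ 0.6209 of each dose.
Accumulation ratio R = 1/(1 − f) ≈ 1/0.3791 ≈ 2.6378.
Single-dose peak C₀ = D/Vd = 2439/195 ≈ 12.508 mcg/mL.
Cmax,ss = C₀/(1 − f) ≈ 12.508/0.3791 ≈ 32.994 mcg/mL.
One interval later, Cmin,ss = Cmax,ss·e^(−kτ) ≈ 32.994 × 0.6209 ≈ 20.486 mcg/mL.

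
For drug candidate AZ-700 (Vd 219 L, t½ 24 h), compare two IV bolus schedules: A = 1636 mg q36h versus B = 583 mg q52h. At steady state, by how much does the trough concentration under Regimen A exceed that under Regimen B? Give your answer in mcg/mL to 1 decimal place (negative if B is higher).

3.3 mcg/mL

Regimen A: f = (1/2)^(36/24) ≈ 0.3536; Cmin,ss = (1636/219)·f/(1−f) ≈ 4.086 mcg/mL.
Regimen B: f = (1/2)^(52/24) ≈ 0.2227; Cmin,ss = (583/219)·f/(1−f) ≈ 0.763 mcg/mL.
Difference ≈ 4.086 − 0.763 ≈ 3.323 mcg/mL.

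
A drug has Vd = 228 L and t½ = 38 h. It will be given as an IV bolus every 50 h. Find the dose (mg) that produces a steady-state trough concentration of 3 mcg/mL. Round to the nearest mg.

1019 mg

τ/t½ = 50/38 ≈ 1.3158, so f = (1/2)^(50/38) ≈ 0.401706.
Cmin,ss = (D/Vd)·f/(1−f), so D = Cmin,ss·Vd·(1−f)/f.
D = 3 × 228 × (1−f)/f ≈ 3 × 228 × 1.48938 ≈ 1018.74 mg.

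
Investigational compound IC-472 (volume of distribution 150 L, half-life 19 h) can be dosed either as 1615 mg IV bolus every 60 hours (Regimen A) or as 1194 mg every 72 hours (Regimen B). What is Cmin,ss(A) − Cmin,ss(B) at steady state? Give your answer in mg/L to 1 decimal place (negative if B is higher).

0.7 mg/L

Regimen A: f = (1/2)^(60/19) ≈ 0.1120; Cmin,ss = (1615/150)·f/(1−f) ≈ 1.358 mg/L.
Regimen B: f = (1/2)^(72/19) ≈ 0.0723; Cmin,ss = (1194/150)·f/(1−f) ≈ 0.620 mg/L.
Difference ≈ 1.358 − 0.620 ≈ 0.738 mg/L.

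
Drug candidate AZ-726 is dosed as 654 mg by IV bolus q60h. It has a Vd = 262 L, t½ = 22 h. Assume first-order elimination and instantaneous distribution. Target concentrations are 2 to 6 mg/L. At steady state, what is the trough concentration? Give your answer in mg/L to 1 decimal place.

0.4 mg/L

Over one 60-h interval, 60/22 ≈ 2.7273 half-lives elapse, leaving f ≈ 0.1510 of each dose.
Single-dose peak C₀ = D/Vd = 654/262 ≈ 2.496 mg/L.
Steady-state trough Cmin,ss = C₀·f/(1−f) ≈ 2.496 × 0.1510/0.8490 ≈ 0.444 mg/L.
Trough 0.4 mg/L vs MEC 2 mg/L: subtherapeutic.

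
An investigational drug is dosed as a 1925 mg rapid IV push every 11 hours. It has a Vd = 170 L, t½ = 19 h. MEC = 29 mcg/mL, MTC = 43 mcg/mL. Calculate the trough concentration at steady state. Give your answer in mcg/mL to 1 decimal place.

22.9 mcg/mL

Over one 11-h interval, 11/19 ≈ 0.57895 half-lives elapse, leaving f ≈ 0.6695 of each dose.
At steady state, accumulation factor R = 1/(1 − e^(−kτ)) ≈ 3.0257.
Each bolus raises the concentration by D/Vd = 1925/170 ≈ 11.324 mcg/mL.
Cmax,ss = C₀/(1 − f) ≈ 11.324/0.3305 ≈ 34.263 mcg/mL.
One interval later, Cmin,ss = Cmax,ss·e^(−kτ) ≈ 34.263 × 0.6695 ≈ 22.939 mcg/mL.
Trough 22.9 mcg/mL vs MEC 29 mcg/mL: subtherapeutic.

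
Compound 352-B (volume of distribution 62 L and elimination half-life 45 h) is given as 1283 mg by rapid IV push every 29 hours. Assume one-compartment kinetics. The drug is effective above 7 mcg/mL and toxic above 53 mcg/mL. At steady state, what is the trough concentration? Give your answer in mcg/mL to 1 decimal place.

Over one 29-h interval, 29/45 ≈ 0.64444 half-lives elapse, leaving f ≈ 0.6397 of each dose.
Single-dose peak C₀ = D/Vd = 1283/62 ≈ 20.694 mcg/mL.
Steady-state trough Cmin,ss = C₀·f/(1−f) ≈ 20.694 × 0.6397/0.3603 ≈ 36.741 mcg/mL.
Trough 36.7 mcg/mL vs MEC 7 mcg/mL: adequate.

36.7 mcg/mL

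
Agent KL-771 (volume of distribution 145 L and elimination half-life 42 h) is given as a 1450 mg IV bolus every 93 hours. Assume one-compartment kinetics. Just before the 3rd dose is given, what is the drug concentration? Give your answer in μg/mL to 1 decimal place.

2.6 μg/mL

f = (1/2)^(τ/t½) = (1/2)^(93/42) ≈ 0.2155.
C₀ = D/Vd = 1450/145 ≈ 10.000 μg/mL.
Before the 3rd dose, 2 doses have been given. Superposition: Cmin = C₀·(f + f²).
≈ 10.000 × (0.2155 + 0.0464) ≈ 10.000 × 0.2619 ≈ 2.619 μg/mL.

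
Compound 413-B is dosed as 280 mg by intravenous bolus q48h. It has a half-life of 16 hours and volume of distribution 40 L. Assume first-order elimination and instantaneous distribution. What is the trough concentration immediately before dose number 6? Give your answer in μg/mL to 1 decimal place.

1.0 μg/mL

f = (1/2)^(τ/t½) = (1/2)^(48/16) ≈ 0.1250.
C₀ = D/Vd = 280/40 ≈ 7.000 μg/mL.
Before the 6th dose, 5 doses have been given. Superposition: Cmin = C₀·(f + f² + … + f^5).
≈ 7.000 × (0.1250 + 0.0156 + 0.0020 + 0.0002 + 0.0000) ≈ 7.000 × 0.1428 ≈ 1.000 μg/mL.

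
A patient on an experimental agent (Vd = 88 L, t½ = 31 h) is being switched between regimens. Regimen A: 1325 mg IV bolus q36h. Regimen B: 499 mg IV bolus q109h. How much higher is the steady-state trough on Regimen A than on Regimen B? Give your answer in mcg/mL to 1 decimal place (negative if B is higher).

Regimen A: f = (1/2)^(36/31) ≈ 0.4471; Cmin,ss = (1325/88)·f/(1−f) ≈ 12.176 mcg/mL.
Regimen B: f = (1/2)^(109/31) ≈ 0.0874; Cmin,ss = (499/88)·f/(1−f) ≈ 0.543 mcg/mL.
Difference ≈ 12.176 − 0.543 ≈ 11.633 mcg/mL.

11.6 mcg/mL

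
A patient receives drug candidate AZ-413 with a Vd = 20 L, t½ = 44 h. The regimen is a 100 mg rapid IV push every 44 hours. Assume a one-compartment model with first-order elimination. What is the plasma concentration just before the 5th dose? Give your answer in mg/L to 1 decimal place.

f = (1/2)^(τ/t½) = (1/2)^(44/44) ≈ 0.5000.
C₀ = D/Vd = 100/20 ≈ 5.000 mg/L.
Before the 5th dose, 4 doses have been given. Superposition: Cmin = C₀·(f + f² + … + f^4).
≈ 5.000 × (0.5000 + 0.2500 + 0.1250 + 0.0625) ≈ 5.000 × 0.9375 ≈ 4.688 mg/L.

4.7 mg/L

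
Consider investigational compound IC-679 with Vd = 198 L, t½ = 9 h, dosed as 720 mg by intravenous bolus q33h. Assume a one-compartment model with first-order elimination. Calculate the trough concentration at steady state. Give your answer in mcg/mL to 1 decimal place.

τ/t½ = 33/9 ≈ 3.6667, so fraction remaining f = (1/2)^(33/9) ≈ 0.0787.
Each bolus raises the concentration by D/Vd = 720/198 ≈ 3.636 mcg/mL.
Steady-state trough Cmin,ss = C₀·f/(1−f) ≈ 3.636 × 0.0787/0.9213 ≈ 0.311 mcg/mL.

0.3 mcg/mL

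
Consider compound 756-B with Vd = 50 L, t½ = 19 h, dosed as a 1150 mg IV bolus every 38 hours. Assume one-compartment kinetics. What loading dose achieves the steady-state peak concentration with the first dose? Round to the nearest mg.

f = (1/2)^(38/19) ≈ 0.250000; accumulation ratio R = 1/(1−f) ≈ 1.33333.
Loading dose to hit Cmax,ss on first dose: D_load = D_maint·R ≈ 1150 × 1.33333 ≈ 1533.33 mg.

1533 mg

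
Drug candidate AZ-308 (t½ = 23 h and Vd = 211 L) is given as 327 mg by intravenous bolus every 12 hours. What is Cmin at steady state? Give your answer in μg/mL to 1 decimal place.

3.6 μg/mL

Over one 12-h interval, 12/23 ≈ 0.52174 half-lives elapse, leaving f ≈ 0.6965 of each dose.
Each bolus raises the concentration by D/Vd = 327/211 ≈ 1.550 μg/mL.
Steady-state trough Cmin,ss = C₀·f/(1−f) ≈ 1.550 × 0.6965/0.3035 ≈ 3.557 μg/mL.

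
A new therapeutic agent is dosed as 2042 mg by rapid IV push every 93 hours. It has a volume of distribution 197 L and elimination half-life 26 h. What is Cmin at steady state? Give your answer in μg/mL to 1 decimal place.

Over one 93-h interval, 93/26 ≈ 3.5769 half-lives elapse, leaving f ≈ 0.0838 of each dose.
Accumulation ratio R = 1/(1 − f) ≈ 1/0.9162 ≈ 1.0915.
Single-dose peak C₀ = D/Vd = 2042/197 ≈ 10.365 μg/mL.
Steady-state peak Cmax,ss = C₀·R ≈ 10.365 × 1.0915 ≈ 11.313 μg/mL.
One interval later, Cmin,ss = Cmax,ss·e^(−kτ) ≈ 11.313 × 0.0838 ≈ 0.948 μg/mL.

0.9 μg/mL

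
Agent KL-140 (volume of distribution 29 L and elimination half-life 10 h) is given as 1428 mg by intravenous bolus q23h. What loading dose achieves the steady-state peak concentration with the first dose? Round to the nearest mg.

1792 mg

f = (1/2)^(23/10) ≈ 0.203063; accumulation ratio R = 1/(1−f) ≈ 1.25480.
Loading dose to hit Cmax,ss on first dose: D_load = D_maint·R ≈ 1428 × 1.25480 ≈ 1791.85 mg.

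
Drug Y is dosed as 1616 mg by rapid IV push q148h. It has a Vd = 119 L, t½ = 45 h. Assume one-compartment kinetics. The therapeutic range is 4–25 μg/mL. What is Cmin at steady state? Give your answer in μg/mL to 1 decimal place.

τ/t½ = 148/45 ≈ 3.2889, so fraction remaining f = (1/2)^(148/45) ≈ 0.1023.
At steady state, accumulation factor R = 1/(1 − e^(−kτ)) ≈ 1.1140.
Single-dose peak C₀ = D/Vd = 1616/119 ≈ 13.580 μg/mL.
Steady-state peak Cmax,ss = C₀·R ≈ 13.580 × 1.1140 ≈ 15.128 μg/mL.
One interval later, Cmin,ss = Cmax,ss·e^(−kτ) ≈ 15.128 × 0.1023 ≈ 1.548 μg/mL.
Trough 1.5 μg/mL vs MEC 4 μg/mL: subtherapeutic.

1.5 μg/mL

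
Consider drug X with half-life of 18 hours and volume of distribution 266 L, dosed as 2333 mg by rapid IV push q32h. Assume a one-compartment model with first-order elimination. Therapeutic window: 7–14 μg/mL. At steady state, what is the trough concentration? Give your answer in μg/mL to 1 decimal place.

3.6 μg/mL

τ/t½ = 32/18 ≈ 1.7778, so fraction remaining f = (1/2)^(32/18) ≈ 0.2916.
Accumulation ratio R = 1/(1 − f) ≈ 1/0.7084 ≈ 1.4116.
Single-dose peak C₀ = D/Vd = 2333/266 ≈ 8.771 μg/mL.
Steady-state peak Cmax,ss = C₀·R ≈ 8.771 × 1.4116 ≈ 12.381 μg/mL.
Steady-state trough Cmin,ss = Cmax,ss·f ≈ 12.381 × 0.2916 ≈ 3.610 μg/mL.
Trough 3.6 μg/mL vs MEC 7 μg/mL: subtherapeutic.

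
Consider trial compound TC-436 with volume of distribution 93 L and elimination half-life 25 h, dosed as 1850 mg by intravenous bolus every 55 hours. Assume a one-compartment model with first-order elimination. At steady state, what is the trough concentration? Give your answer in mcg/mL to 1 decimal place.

Over one 55-h interval, 55/25 ≈ 2.2 half-lives elapse, leaving f ≈ 0.2176 of each dose.
Accumulation ratio R = 1/(1 − f) ≈ 1/0.7824 ≈ 1.2781.
Single-dose peak C₀ = D/Vd = 1850/93 ≈ 19.892 mcg/mL.
Cmax,ss = C₀/(1 − f) ≈ 19.892/0.7824 ≈ 25.424 mcg/mL.
Steady-state trough Cmin,ss = Cmax,ss·f ≈ 25.424 × 0.2176 ≈ 5.532 mcg/mL.

5.5 mcg/mL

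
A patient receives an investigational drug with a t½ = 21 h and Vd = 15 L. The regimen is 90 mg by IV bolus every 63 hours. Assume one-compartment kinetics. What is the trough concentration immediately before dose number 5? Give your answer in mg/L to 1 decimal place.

0.9 mg/L

f = (1/2)^(τ/t½) = (1/2)^(63/21) ≈ 0.1250.
C₀ = D/Vd = 90/15 ≈ 6.000 mg/L.
Before the 5th dose, 4 doses have been given. Superposition: Cmin = C₀·(f + f² + … + f^4).
≈ 6.000 × (0.1250 + 0.0156 + 0.0020 + 0.0002) ≈ 6.000 × 0.1428 ≈ 0.857 mg/L.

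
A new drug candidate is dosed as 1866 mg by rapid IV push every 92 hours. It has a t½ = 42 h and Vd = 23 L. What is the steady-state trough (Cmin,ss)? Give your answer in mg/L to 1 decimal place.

22.8 mg/L

k = ln2/t½ = ln2/42 ≈ 0.016504 h⁻¹; fraction remaining f = e^(−kτ) = e^(−0.016504×92) ≈ 0.2191.
Accumulation ratio R = 1/(1 − f) ≈ 1/0.7809 ≈ 1.2806.
Single-dose peak C₀ = D/Vd = 1866/23 ≈ 81.130 mg/L.
Steady-state peak Cmax,ss = C₀·R ≈ 81.130 × 1.2806 ≈ 103.895 mg/L.
One interval later, Cmin,ss = Cmax,ss·e^(−kτ) ≈ 103.895 × 0.2191 ≈ 22.763 mg/L.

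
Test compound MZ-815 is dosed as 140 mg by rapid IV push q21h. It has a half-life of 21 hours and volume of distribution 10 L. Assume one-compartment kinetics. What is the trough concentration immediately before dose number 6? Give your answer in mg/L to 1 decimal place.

13.6 mg/L

f = (1/2)^(τ/t½) = (1/2)^(21/21) ≈ 0.5000.
C₀ = D/Vd = 140/10 ≈ 14.000 mg/L.
Before the 6th dose, 5 doses have been given. Superposition: Cmin = C₀·(f + f² + … + f^5).
≈ 14.000 × (0.5000 + 0.2500 + 0.1250 + 0.0625 + 0.0313) ≈ 14.000 × 0.9688 ≈ 13.563 mg/L.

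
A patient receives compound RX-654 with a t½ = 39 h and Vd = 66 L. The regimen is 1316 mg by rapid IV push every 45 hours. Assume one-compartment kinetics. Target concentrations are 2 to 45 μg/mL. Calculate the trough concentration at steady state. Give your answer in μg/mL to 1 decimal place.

τ/t½ = 45/39 ≈ 1.1538, so fraction remaining f = (1/2)^(45/39) ≈ 0.4494.
Single-dose peak C₀ = D/Vd = 1316/66 ≈ 19.939 μg/mL.
Steady-state trough Cmin,ss = C₀·f/(1−f) ≈ 19.939 × 0.4494/0.5506 ≈ 16.274 μg/mL.
Trough 16.3 μg/mL vs MEC 2 μg/mL: adequate.

16.3 μg/mL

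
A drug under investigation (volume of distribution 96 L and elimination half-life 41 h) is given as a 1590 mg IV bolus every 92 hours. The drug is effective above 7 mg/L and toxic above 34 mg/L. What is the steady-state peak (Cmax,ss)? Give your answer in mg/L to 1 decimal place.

21.0 mg/L

τ/t½ = 92/41 ≈ 2.2439, so fraction remaining f = (1/2)^(92/41) ≈ 0.2111.
Accumulation ratio R = 1/(1 − f) ≈ 1/0.7889 ≈ 1.2676.
Single-dose peak C₀ = D/Vd = 1590/96 ≈ 16.562 mg/L.
Cmax,ss = C₀/(1 − f) ≈ 16.562/0.7889 ≈ 20.994 mg/L.
Peak 21.0 mg/L vs MTC 34 mg/L: below toxic threshold.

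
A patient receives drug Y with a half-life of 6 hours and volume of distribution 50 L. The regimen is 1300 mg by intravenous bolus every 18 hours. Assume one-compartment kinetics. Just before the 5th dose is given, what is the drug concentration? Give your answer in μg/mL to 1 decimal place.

f = (1/2)^(τ/t½) = (1/2)^(18/6) ≈ 0.1250.
C₀ = D/Vd = 1300/50 ≈ 26.000 μg/mL.
Before the 5th dose, 4 doses have been given. Superposition: Cmin = C₀·(f + f² + … + f^4).
≈ 26.000 × (0.1250 + 0.0156 + 0.0020 + 0.0002) ≈ 26.000 × 0.1428 ≈ 3.713 μg/mL.

3.7 μg/mL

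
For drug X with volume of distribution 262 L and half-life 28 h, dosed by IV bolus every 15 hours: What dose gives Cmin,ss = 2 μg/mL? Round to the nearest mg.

τ/t½ = 15/28 ≈ 0.53571, so f = (1/2)^(15/28) ≈ 0.689817.
Cmin,ss = (D/Vd)·f/(1−f), so D = Cmin,ss·Vd·(1−f)/f.
D = 2 × 262 × (1−f)/f ≈ 2 × 262 × 0.44966 ≈ 235.62 mg.

236 mg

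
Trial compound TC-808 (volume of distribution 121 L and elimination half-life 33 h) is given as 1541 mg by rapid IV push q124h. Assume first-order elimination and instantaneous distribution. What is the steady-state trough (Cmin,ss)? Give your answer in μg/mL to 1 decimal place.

τ/t½ = 124/33 ≈ 3.7576, so fraction remaining f = (1/2)^(124/33) ≈ 0.0739.
Accumulation ratio R = 1/(1 − f) ≈ 1/0.9261 ≈ 1.0798.
Single-dose peak C₀ = D/Vd = 1541/121 ≈ 12.736 μg/mL.
Cmax,ss = C₀/(1 − f) ≈ 12.736/0.9261 ≈ 13.752 μg/mL.
Steady-state trough Cmin,ss = Cmax,ss·f ≈ 13.752 × 0.0739 ≈ 1.016 μg/mL.

1.0 μg/mL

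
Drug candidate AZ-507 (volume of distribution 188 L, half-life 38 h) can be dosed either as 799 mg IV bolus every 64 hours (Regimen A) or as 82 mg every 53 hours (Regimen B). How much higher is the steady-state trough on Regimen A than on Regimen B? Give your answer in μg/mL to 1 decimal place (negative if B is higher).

1.7 μg/mL

Regimen A: f = (1/2)^(64/38) ≈ 0.3112; Cmin,ss = (799/188)·f/(1−f) ≈ 1.920 μg/mL.
Regimen B: f = (1/2)^(53/38) ≈ 0.3803; Cmin,ss = (82/188)·f/(1−f) ≈ 0.268 μg/mL.
Difference ≈ 1.920 − 0.268 ≈ 1.652 μg/mL.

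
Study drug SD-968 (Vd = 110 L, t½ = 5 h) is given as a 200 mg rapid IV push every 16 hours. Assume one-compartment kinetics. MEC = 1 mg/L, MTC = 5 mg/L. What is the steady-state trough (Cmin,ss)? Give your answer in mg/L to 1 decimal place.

0.2 mg/L

τ/t½ = 16/5 ≈ 3.2, so fraction remaining f = (1/2)^(16/5) ≈ 0.1088.
At steady state, accumulation factor R = 1/(1 − e^(−kτ)) ≈ 1.1221.
Each bolus raises the concentration by D/Vd = 200/110 ≈ 1.818 mg/L.
Cmax,ss = C₀/(1 − f) ≈ 1.818/0.8912 ≈ 2.040 mg/L.
One interval later, Cmin,ss = Cmax,ss·e^(−kτ) ≈ 2.040 × 0.1088 ≈ 0.222 mg/L.
Trough 0.2 mg/L vs MEC 1 mg/L: subtherapeutic.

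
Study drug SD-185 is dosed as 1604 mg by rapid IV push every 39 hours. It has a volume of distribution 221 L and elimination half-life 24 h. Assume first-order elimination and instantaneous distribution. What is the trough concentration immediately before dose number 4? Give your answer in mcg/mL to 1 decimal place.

f = (1/2)^(τ/t½) = (1/2)^(39/24) ≈ 0.3242.
C₀ = D/Vd = 1604/221 ≈ 7.258 mcg/mL.
Before the 4th dose, 3 doses have been given. Superposition: Cmin = C₀·(f + f² + … + f^3).
≈ 7.258 × (0.3242 + 0.1051 + 0.0341) ≈ 7.258 × 0.4634 ≈ 3.363 mcg/mL.

3.4 mcg/mL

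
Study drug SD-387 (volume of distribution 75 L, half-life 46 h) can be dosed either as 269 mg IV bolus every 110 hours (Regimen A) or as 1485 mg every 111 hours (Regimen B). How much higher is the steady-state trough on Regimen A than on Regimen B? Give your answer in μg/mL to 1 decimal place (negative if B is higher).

-3.7 μg/mL

Regimen A: f = (1/2)^(110/46) ≈ 0.1906; Cmin,ss = (269/75)·f/(1−f) ≈ 0.845 μg/mL.
Regimen B: f = (1/2)^(111/46) ≈ 0.1878; Cmin,ss = (1485/75)·f/(1−f) ≈ 4.578 μg/mL.
Difference ≈ 0.845 − 4.578 ≈ -3.733 μg/mL.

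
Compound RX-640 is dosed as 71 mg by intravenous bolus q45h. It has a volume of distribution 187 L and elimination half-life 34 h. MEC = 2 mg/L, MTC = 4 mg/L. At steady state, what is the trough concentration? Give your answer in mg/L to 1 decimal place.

0.3 mg/L

k = ln2/t½ = ln2/34 ≈ 0.020387 h⁻¹; fraction remaining f = e^(−kτ) = e^(−0.020387×45) ≈ 0.3996.
At steady state, accumulation factor R = 1/(1 − e^(−kτ)) ≈ 1.6656.
Each bolus raises the concentration by D/Vd = 71/187 ≈ 0.380 mg/L.
Steady-state peak Cmax,ss = C₀·R ≈ 0.380 × 1.6656 ≈ 0.633 mg/L.
Steady-state trough Cmin,ss = Cmax,ss·f ≈ 0.633 × 0.3996 ≈ 0.253 mg/L.
Trough 0.3 mg/L vs MEC 2 mg/L: subtherapeutic.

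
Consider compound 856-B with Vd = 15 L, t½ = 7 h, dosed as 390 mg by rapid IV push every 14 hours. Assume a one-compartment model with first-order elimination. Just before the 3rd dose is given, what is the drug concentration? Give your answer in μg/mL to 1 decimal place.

f = (1/2)^(τ/t½) = (1/2)^(14/7) ≈ 0.2500.
C₀ = D/Vd = 390/15 ≈ 26.000 μg/mL.
Before the 3rd dose, 2 doses have been given. Superposition: Cmin = C₀·(f + f²).
≈ 26.000 × (0.2500 + 0.0625) ≈ 26.000 × 0.3125 ≈ 8.125 μg/mL.

8.1 μg/mL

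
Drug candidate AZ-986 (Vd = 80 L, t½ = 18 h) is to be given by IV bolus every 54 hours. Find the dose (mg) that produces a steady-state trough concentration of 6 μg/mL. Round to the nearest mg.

3360 mg

τ/t½ = 54/18 ≈ 3, so f = (1/2)^(54/18) ≈ 0.125000.
Cmin,ss = (D/Vd)·f/(1−f), so D = Cmin,ss·Vd·(1−f)/f.
D = 6 × 80 × (1−f)/f ≈ 6 × 80 × 7.00000 ≈ 3360.00 mg.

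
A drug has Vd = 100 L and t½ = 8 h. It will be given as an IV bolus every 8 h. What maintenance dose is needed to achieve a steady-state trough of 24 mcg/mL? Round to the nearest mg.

2400 mg

τ/t½ = 8/8 ≈ 1, so f = (1/2)^(8/8) ≈ 0.500000.
Cmin,ss = (D/Vd)·f/(1−f), so D = Cmin,ss·Vd·(1−f)/f.
D = 24 × 100 × (1−f)/f ≈ 24 × 100 × 1.00000 ≈ 2400.00 mg.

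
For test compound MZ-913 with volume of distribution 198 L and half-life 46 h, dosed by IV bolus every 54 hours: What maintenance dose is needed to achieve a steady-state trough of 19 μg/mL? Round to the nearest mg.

4726 mg

τ/t½ = 54/46 ≈ 1.1739, so f = (1/2)^(54/46) ≈ 0.443218.
Cmin,ss = (D/Vd)·f/(1−f), so D = Cmin,ss·Vd·(1−f)/f.
D = 19 × 198 × (1−f)/f ≈ 19 × 198 × 1.25623 ≈ 4725.94 mg.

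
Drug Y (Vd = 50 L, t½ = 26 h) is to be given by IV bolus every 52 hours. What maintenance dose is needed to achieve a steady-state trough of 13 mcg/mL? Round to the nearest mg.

τ/t½ = 52/26 ≈ 2, so f = (1/2)^(52/26) ≈ 0.250000.
Cmin,ss = (D/Vd)·f/(1−f), so D = Cmin,ss·Vd·(1−f)/f.
D = 13 × 50 × (1−f)/f ≈ 13 × 50 × 3.00000 ≈ 1950.00 mg.

1950 mg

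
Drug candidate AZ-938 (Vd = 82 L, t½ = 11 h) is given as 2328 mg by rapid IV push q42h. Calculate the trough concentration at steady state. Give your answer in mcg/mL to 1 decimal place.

2.2 mcg/mL

Over one 42-h interval, 42/11 ≈ 3.8182 half-lives elapse, leaving f ≈ 0.0709 of each dose.
Accumulation ratio R = 1/(1 − f) ≈ 1/0.9291 ≈ 1.0763.
Each bolus raises the concentration by D/Vd = 2328/82 ≈ 28.390 mcg/mL.
Steady-state peak Cmax,ss = C₀·R ≈ 28.390 × 1.0763 ≈ 30.556 mcg/mL.
One interval later, Cmin,ss = Cmax,ss·e^(−kτ) ≈ 30.556 × 0.0709 ≈ 2.166 mcg/mL.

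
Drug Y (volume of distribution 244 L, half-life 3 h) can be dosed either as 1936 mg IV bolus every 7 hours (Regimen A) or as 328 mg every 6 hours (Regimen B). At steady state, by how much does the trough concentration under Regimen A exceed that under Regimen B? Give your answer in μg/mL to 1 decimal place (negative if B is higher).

Regimen A: f = (1/2)^(7/3) ≈ 0.1984; Cmin,ss = (1936/244)·f/(1−f) ≈ 1.964 μg/mL.
Regimen B: f = (1/2)^(6/3) ≈ 0.2500; Cmin,ss = (328/244)·f/(1−f) ≈ 0.448 μg/mL.
Difference ≈ 1.964 − 0.448 ≈ 1.516 μg/mL.

1.5 μg/mL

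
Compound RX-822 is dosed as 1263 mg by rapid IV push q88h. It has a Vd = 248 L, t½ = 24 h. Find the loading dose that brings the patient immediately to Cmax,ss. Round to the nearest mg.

1371 mg

f = (1/2)^(88/24) ≈ 0.078745; accumulation ratio R = 1/(1−f) ≈ 1.08548.
Loading dose to hit Cmax,ss on first dose: D_load = D_maint·R ≈ 1263 × 1.08548 ≈ 1370.96 mg.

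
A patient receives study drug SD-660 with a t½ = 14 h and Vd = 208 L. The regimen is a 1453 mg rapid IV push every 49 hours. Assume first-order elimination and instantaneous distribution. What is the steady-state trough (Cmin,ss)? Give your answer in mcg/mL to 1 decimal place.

0.7 mcg/mL

k = ln2/t½ = ln2/14 ≈ 0.049511 h⁻¹; fraction remaining f = e^(−kτ) = e^(−0.049511×49) ≈ 0.0884.
Accumulation ratio R = 1/(1 − f) ≈ 1/0.9116 ≈ 1.0970.
Each bolus raises the concentration by D/Vd = 1453/208 ≈ 6.986 mcg/mL.
Cmax,ss = C₀/(1 − f) ≈ 6.986/0.9116 ≈ 7.663 mcg/mL.
Steady-state trough Cmin,ss = Cmax,ss·f ≈ 7.663 × 0.0884 ≈ 0.677 mcg/mL.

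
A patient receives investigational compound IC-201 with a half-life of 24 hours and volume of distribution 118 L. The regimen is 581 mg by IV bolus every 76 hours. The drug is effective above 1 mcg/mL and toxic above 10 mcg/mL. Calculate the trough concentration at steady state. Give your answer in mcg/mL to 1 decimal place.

0.6 mcg/mL

k = ln2/t½ = ln2/24 ≈ 0.028881 h⁻¹; fraction remaining f = e^(−kτ) = e^(−0.028881×76) ≈ 0.1114.
Accumulation ratio R = 1/(1 − f) ≈ 1/0.8886 ≈ 1.1254.
Single-dose peak C₀ = D/Vd = 581/118 ≈ 4.924 mcg/mL.
Steady-state peak Cmax,ss = C₀·R ≈ 4.924 × 1.1254 ≈ 5.541 mcg/mL.
One interval later, Cmin,ss = Cmax,ss·e^(−kτ) ≈ 5.541 × 0.1114 ≈ 0.617 mcg/mL.
Trough 0.6 mcg/mL vs MEC 1 mcg/mL: subtherapeutic.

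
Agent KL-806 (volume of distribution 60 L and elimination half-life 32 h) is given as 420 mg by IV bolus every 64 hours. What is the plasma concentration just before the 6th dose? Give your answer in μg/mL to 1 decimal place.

2.3 μg/mL

f = (1/2)^(τ/t½) = (1/2)^(64/32) ≈ 0.2500.
C₀ = D/Vd = 420/60 ≈ 7.000 μg/mL.
Before the 6th dose, 5 doses have been given. Superposition: Cmin = C₀·(f + f² + … + f^5).
≈ 7.000 × (0.2500 + 0.0625 + 0.0156 + 0.0039 + 0.0010) ≈ 7.000 × 0.3330 ≈ 2.331 μg/mL.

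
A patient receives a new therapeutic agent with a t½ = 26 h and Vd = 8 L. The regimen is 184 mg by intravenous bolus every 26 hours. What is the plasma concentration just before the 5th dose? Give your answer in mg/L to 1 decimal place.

21.6 mg/L

f = (1/2)^(τ/t½) = (1/2)^(26/26) ≈ 0.5000.
C₀ = D/Vd = 184/8 ≈ 23.000 mg/L.
Before the 5th dose, 4 doses have been given. Superposition: Cmin = C₀·(f + f² + … + f^4).
≈ 23.000 × (0.5000 + 0.2500 + 0.1250 + 0.0625) ≈ 23.000 × 0.9375 ≈ 21.562 mg/L.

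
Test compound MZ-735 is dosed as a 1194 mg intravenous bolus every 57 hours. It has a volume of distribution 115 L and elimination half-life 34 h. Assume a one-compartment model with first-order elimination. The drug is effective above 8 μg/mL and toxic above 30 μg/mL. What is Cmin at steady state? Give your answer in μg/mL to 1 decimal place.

Over one 57-h interval, 57/34 ≈ 1.6765 half-lives elapse, leaving f ≈ 0.3128 of each dose.
At steady state, accumulation factor R = 1/(1 − e^(−kτ)) ≈ 1.4552.
Single-dose peak C₀ = D/Vd = 1194/115 ≈ 10.383 μg/mL.
Steady-state peak Cmax,ss = C₀·R ≈ 10.383 × 1.4552 ≈ 15.109 μg/mL.
Steady-state trough Cmin,ss = Cmax,ss·f ≈ 15.109 × 0.3128 ≈ 4.726 μg/mL.
Trough 4.7 μg/mL vs MEC 8 μg/mL: subtherapeutic.

4.7 μg/mL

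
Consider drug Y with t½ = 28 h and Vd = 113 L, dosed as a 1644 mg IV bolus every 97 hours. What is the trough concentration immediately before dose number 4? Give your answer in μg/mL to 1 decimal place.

1.4 μg/mL

f = (1/2)^(τ/t½) = (1/2)^(97/28) ≈ 0.0906.
C₀ = D/Vd = 1644/113 ≈ 14.549 μg/mL.
Before the 4th dose, 3 doses have been given. Superposition: Cmin = C₀·(f + f² + … + f^3).
≈ 14.549 × (0.0906 + 0.0082 + 0.0007) ≈ 14.549 × 0.0995 ≈ 1.448 μg/mL.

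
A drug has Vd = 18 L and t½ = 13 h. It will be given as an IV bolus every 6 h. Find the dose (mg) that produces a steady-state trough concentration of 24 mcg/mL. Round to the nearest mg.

τ/t½ = 6/13 ≈ 0.46154, so f = (1/2)^(6/13) ≈ 0.726211.
Cmin,ss = (D/Vd)·f/(1−f), so D = Cmin,ss·Vd·(1−f)/f.
D = 24 × 18 × (1−f)/f ≈ 24 × 18 × 0.37701 ≈ 162.87 mg.

163 mg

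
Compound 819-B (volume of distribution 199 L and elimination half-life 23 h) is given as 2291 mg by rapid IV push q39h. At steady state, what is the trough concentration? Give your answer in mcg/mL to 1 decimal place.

k = ln2/t½ = ln2/23 ≈ 0.030137 h⁻¹; fraction remaining f = e^(−kτ) = e^(−0.030137×39) ≈ 0.3087.
At steady state, accumulation factor R = 1/(1 − e^(−kτ)) ≈ 1.4465.
Each bolus raises the concentration by D/Vd = 2291/199 ≈ 11.513 mcg/mL.
Cmax,ss = C₀/(1 − f) ≈ 11.513/0.6913 ≈ 16.654 mcg/mL.
Steady-state trough Cmin,ss = Cmax,ss·f ≈ 16.654 × 0.3087 ≈ 5.141 mcg/mL.

5.1 mcg/mL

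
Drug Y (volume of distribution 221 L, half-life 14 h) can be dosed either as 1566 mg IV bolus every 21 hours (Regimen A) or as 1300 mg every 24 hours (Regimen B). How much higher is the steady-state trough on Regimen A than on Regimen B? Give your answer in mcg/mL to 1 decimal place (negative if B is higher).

1.3 mcg/mL

Regimen A: f = (1/2)^(21/14) ≈ 0.3536; Cmin,ss = (1566/221)·f/(1−f) ≈ 3.876 mcg/mL.
Regimen B: f = (1/2)^(24/14) ≈ 0.3048; Cmin,ss = (1300/221)·f/(1−f) ≈ 2.579 mcg/mL.
Difference ≈ 3.876 − 2.579 ≈ 1.297 mcg/mL.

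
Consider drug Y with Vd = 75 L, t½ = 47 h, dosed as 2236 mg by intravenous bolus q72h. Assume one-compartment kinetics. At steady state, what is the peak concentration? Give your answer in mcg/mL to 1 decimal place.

45.6 mcg/mL

Over one 72-h interval, 72/47 ≈ 1.5319 half-lives elapse, leaving f ≈ 0.3458 of each dose.
At steady state, accumulation factor R = 1/(1 − e^(−kτ)) ≈ 1.5286.
Each bolus raises the concentration by D/Vd = 2236/75 ≈ 29.813 mcg/mL.
Steady-state peak Cmax,ss = C₀·R ≈ 29.813 × 1.5286 ≈ 45.572 mcg/mL.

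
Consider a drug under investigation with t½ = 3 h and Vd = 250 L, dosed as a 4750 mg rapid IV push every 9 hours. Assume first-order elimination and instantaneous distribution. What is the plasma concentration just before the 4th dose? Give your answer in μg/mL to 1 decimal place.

2.7 μg/mL

f = (1/2)^(τ/t½) = (1/2)^(9/3) ≈ 0.1250.
C₀ = D/Vd = 4750/250 ≈ 19.000 μg/mL.
Before the 4th dose, 3 doses have been given. Superposition: Cmin = C₀·(f + f² + … + f^3).
≈ 19.000 × (0.1250 + 0.0156 + 0.0020) ≈ 19.000 × 0.1426 ≈ 2.709 μg/mL.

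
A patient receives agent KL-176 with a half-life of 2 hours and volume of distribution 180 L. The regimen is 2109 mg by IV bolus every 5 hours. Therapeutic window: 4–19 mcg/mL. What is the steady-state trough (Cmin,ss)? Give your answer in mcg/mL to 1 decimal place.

2.5 mcg/mL

Over one 5-h interval, 5/2 ≈ 2.5 half-lives elapse, leaving f ≈ 0.1768 of each dose.
Single-dose peak C₀ = D/Vd = 2109/180 ≈ 11.717 mcg/mL.
Steady-state trough Cmin,ss = C₀·f/(1−f) ≈ 11.717 × 0.1768/0.8232 ≈ 2.516 mcg/mL.
Trough 2.5 mcg/mL vs MEC 4 mcg/mL: subtherapeutic.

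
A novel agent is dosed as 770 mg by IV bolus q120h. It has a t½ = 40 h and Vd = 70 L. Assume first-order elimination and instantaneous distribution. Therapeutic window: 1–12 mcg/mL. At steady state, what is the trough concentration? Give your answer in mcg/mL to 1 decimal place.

1.6 mcg/mL

τ = 120 h = 3 half-lives, so f = (1/2)^3 = 0.125.
Accumulation ratio R = 1/(1 − f) = 1/0.875 = 8/7.
Single-dose peak C₀ = D/Vd = 770/70 = 11 mcg/mL.
Steady-state peak Cmax,ss = C₀·R = 11 × 8/7 ≈ 12.571 mcg/mL.
Steady-state trough Cmin,ss = Cmax,ss·f ≈ 12.571 × 0.125 ≈ 1.571 mcg/mL.
Trough 1.6 mcg/mL vs MEC 1 mcg/mL: adequate.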